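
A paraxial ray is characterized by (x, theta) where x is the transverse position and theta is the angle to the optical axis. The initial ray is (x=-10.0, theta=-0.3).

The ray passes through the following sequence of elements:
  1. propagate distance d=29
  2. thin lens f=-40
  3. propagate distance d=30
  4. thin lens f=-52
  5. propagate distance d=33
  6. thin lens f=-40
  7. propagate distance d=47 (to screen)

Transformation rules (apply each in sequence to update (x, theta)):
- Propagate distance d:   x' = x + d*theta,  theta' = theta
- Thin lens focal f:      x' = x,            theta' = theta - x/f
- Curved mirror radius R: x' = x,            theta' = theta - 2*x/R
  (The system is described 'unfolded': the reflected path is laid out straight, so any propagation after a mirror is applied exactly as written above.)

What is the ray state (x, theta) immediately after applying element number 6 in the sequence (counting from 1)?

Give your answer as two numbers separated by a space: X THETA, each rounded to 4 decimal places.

Answer: -93.5318 -3.9082

Derivation:
Initial: x=-10.0000 theta=-0.3000
After 1 (propagate distance d=29): x=-18.7000 theta=-0.3000
After 2 (thin lens f=-40): x=-18.7000 theta=-0.7675
After 3 (propagate distance d=30): x=-41.7250 theta=-0.7675
After 4 (thin lens f=-52): x=-41.7250 theta=-16327/10400 (≈-1.5699)
After 5 (propagate distance d=33): x=-972731/10400 (≈-93.5318) theta=-16327/10400 (≈-1.5699)
After 6 (thin lens f=-40): x=-972731/10400 (≈-93.5318) theta=-1625811/416000 (≈-3.9082)
Rounded to 4 decimal places: x = -93.5318, theta = -3.9082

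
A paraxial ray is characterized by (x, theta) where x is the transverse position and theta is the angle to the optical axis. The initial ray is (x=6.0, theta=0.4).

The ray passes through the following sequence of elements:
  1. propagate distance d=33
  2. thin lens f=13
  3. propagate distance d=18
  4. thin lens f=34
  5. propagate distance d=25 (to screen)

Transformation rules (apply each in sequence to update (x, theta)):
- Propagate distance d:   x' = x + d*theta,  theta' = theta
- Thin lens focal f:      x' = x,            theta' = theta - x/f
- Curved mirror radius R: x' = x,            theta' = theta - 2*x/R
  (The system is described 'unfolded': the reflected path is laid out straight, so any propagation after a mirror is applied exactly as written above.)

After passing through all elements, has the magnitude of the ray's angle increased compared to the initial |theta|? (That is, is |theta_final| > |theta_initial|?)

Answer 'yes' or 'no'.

Answer: yes

Derivation:
Initial: x=6.0000 theta=0.4000
After 1 (propagate distance d=33): x=19.2000 theta=0.4000
After 2 (thin lens f=13): x=19.2000 theta=-14/13 (≈-1.0769)
After 3 (propagate distance d=18): x=-12/65 (≈-0.1846) theta=-14/13 (≈-1.0769)
After 4 (thin lens f=34): x=-12/65 (≈-0.1846) theta=-1184/1105 (≈-1.0715)
After 5 (propagate distance d=25 (to screen)): x=-29804/1105 (≈-26.9719) theta=-1184/1105 (≈-1.0715)
|theta_initial|=0.4000 |theta_final|=1184/1105 (≈1.0715) -> increased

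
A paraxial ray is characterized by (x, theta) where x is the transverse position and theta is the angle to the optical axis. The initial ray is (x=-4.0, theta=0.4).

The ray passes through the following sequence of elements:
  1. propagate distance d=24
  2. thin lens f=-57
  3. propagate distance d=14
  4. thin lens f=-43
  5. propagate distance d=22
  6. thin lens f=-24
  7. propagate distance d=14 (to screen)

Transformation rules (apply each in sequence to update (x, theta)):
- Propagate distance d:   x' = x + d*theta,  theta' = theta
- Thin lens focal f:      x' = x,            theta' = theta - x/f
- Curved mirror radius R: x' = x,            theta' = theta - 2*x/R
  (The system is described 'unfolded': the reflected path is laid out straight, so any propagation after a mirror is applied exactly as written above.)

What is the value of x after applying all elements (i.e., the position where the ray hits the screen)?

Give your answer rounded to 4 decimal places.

Answer: 58.5235

Derivation:
Initial: x=-4.0000 theta=0.4000
After 1 (propagate distance d=24): x=5.6000 theta=0.4000
After 2 (thin lens f=-57): x=5.6000 theta=142/285 (≈0.4982)
After 3 (propagate distance d=14): x=3584/285 (≈12.5754) theta=142/285 (≈0.4982)
After 4 (thin lens f=-43): x=3584/285 (≈12.5754) theta=34/43 (≈0.7907)
After 5 (propagate distance d=22): x=367292/12255 (≈29.9708) theta=34/43 (≈0.7907)
After 6 (thin lens f=-24): x=367292/12255 (≈29.9708) theta=149963/73530 (≈2.0395)
After 7 (propagate distance d=14 (to screen)): x=113243/1935 (≈58.5235) theta=149963/73530 (≈2.0395)
Rounded to 4 decimal places: x = 58.5235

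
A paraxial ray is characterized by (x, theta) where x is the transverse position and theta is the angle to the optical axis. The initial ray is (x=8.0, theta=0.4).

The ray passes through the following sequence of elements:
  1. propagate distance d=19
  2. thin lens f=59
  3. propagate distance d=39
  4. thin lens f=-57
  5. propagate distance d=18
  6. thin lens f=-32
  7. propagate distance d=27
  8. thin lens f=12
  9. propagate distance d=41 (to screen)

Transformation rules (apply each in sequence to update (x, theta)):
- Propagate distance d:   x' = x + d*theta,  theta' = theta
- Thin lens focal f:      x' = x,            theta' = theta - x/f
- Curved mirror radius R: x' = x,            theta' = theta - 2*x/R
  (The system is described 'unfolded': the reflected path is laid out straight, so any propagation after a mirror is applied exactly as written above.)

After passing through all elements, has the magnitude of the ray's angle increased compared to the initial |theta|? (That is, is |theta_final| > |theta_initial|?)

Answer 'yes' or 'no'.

Initial: x=8.0000 theta=0.4000
After 1 (propagate distance d=19): x=15.6000 theta=0.4000
After 2 (thin lens f=59): x=15.6000 theta=8/59 (≈0.1356)
After 3 (propagate distance d=39): x=6162/295 (≈20.8881) theta=8/59 (≈0.1356)
After 4 (thin lens f=-57): x=6162/295 (≈20.8881) theta=2814/5605 (≈0.5021)
After 5 (propagate distance d=18): x=33546/1121 (≈29.9251) theta=2814/5605 (≈0.5021)
After 6 (thin lens f=-32): x=33546/1121 (≈29.9251) theta=128889/89680 (≈1.4372)
After 7 (propagate distance d=27): x=6163683/89680 (≈68.7297) theta=128889/89680 (≈1.4372)
After 8 (thin lens f=12): x=6163683/89680 (≈68.7297) theta=-307801/71744 (≈-4.2903)
After 9 (propagate distance d=41 (to screen)): x=-38444473/358720 (≈-107.1713) theta=-307801/71744 (≈-4.2903)
|theta_initial|=0.4000 |theta_final|=307801/71744 (≈4.2903) -> increased

Answer: yes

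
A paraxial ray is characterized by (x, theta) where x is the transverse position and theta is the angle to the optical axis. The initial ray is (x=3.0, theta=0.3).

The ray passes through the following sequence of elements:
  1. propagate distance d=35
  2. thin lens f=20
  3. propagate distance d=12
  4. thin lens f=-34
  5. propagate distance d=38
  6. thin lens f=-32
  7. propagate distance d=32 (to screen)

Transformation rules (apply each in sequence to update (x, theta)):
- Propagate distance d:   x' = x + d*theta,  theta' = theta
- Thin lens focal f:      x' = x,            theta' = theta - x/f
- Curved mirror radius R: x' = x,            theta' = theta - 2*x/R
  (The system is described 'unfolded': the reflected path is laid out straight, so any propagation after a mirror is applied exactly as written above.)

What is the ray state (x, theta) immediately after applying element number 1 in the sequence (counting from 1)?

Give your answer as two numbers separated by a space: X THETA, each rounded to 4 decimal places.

Answer: 13.5000 0.3000

Derivation:
Initial: x=3.0000 theta=0.3000
After 1 (propagate distance d=35): x=13.5000 theta=0.3000
Rounded to 4 decimal places: x = 13.5000, theta = 0.3000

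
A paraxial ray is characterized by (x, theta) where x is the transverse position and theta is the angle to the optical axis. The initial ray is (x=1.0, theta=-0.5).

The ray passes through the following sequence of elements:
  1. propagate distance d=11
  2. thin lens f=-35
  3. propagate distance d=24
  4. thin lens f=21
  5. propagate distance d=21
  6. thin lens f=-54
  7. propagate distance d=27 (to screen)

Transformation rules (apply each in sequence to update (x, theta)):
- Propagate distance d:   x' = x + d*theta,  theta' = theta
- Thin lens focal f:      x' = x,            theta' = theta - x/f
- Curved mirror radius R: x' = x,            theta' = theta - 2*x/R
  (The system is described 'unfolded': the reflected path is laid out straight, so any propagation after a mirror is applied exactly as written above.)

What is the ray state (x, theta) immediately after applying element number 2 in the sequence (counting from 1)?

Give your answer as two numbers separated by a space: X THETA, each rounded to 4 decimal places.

Initial: x=1.0000 theta=-0.5000
After 1 (propagate distance d=11): x=-4.5000 theta=-0.5000
After 2 (thin lens f=-35): x=-4.5000 theta=-22/35 (≈-0.6286)
Rounded to 4 decimal places: x = -4.5000, theta = -0.6286

Answer: -4.5000 -0.6286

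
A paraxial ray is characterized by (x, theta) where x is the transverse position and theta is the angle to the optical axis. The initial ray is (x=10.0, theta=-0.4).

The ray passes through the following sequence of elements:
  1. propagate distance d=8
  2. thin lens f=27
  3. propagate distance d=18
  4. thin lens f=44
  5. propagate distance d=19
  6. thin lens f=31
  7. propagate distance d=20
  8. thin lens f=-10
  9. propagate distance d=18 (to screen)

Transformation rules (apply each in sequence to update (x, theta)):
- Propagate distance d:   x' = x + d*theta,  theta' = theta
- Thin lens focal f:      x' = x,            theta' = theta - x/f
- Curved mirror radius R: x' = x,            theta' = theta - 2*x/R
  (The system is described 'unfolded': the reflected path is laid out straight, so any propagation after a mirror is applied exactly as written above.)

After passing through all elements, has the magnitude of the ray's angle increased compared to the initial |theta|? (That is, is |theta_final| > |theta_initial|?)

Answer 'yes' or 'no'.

Answer: yes

Derivation:
Initial: x=10.0000 theta=-0.4000
After 1 (propagate distance d=8): x=6.8000 theta=-0.4000
After 2 (thin lens f=27): x=6.8000 theta=-88/135 (≈-0.6519)
After 3 (propagate distance d=18): x=-74/15 (≈-4.9333) theta=-88/135 (≈-0.6519)
After 4 (thin lens f=44): x=-74/15 (≈-4.9333) theta=-1603/2970 (≈-0.5397)
After 5 (propagate distance d=19): x=-45109/2970 (≈-15.1882) theta=-1603/2970 (≈-0.5397)
After 6 (thin lens f=31): x=-45109/2970 (≈-15.1882) theta=-764/15345 (≈-0.0498)
After 7 (propagate distance d=20): x=-1490059/92070 (≈-16.1840) theta=-764/15345 (≈-0.0498)
After 8 (thin lens f=-10): x=-1490059/92070 (≈-16.1840) theta=-1535899/920700 (≈-1.6682)
After 9 (propagate distance d=18 (to screen)): x=-10636693/230175 (≈-46.2113) theta=-1535899/920700 (≈-1.6682)
|theta_initial|=0.4000 |theta_final|=1535899/920700 (≈1.6682) -> increased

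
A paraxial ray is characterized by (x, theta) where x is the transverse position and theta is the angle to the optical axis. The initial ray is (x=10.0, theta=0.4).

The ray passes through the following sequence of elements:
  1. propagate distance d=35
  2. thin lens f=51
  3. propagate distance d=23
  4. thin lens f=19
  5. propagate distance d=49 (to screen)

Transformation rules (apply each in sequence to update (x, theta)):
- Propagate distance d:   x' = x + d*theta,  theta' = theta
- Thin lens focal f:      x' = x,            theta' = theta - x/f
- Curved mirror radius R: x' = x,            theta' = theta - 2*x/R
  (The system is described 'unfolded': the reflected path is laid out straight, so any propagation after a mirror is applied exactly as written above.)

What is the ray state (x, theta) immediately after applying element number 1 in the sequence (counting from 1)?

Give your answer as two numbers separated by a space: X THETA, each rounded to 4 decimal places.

Answer: 24.0000 0.4000

Derivation:
Initial: x=10.0000 theta=0.4000
After 1 (propagate distance d=35): x=24.0000 theta=0.4000
Rounded to 4 decimal places: x = 24.0000, theta = 0.4000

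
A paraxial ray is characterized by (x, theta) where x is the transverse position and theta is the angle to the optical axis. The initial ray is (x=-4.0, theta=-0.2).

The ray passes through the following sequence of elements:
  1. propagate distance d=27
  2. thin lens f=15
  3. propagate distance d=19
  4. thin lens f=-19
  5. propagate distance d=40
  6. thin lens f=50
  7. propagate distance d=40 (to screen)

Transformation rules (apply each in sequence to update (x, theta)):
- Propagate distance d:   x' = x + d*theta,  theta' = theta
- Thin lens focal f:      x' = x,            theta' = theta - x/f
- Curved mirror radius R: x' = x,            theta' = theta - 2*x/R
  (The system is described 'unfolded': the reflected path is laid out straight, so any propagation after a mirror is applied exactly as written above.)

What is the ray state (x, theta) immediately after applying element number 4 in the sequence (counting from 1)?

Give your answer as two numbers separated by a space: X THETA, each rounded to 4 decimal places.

Initial: x=-4.0000 theta=-0.2000
After 1 (propagate distance d=27): x=-9.4000 theta=-0.2000
After 2 (thin lens f=15): x=-9.4000 theta=32/75 (≈0.4267)
After 3 (propagate distance d=19): x=-97/75 (≈-1.2933) theta=32/75 (≈0.4267)
After 4 (thin lens f=-19): x=-97/75 (≈-1.2933) theta=511/1425 (≈0.3586)
Rounded to 4 decimal places: x = -1.2933, theta = 0.3586

Answer: -1.2933 0.3586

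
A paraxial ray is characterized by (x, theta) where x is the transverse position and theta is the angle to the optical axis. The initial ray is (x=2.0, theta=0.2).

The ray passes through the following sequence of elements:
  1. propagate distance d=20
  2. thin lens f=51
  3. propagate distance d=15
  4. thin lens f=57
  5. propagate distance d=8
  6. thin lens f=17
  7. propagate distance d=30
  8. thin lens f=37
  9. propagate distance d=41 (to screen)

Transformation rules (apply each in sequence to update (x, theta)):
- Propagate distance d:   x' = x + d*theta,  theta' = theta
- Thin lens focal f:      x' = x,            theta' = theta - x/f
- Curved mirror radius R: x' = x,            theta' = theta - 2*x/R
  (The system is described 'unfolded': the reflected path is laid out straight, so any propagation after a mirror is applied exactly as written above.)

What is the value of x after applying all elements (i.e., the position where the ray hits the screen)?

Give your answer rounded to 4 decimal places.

Answer: -17.7043

Derivation:
Initial: x=2.0000 theta=0.2000
After 1 (propagate distance d=20): x=6.0000 theta=0.2000
After 2 (thin lens f=51): x=6.0000 theta=7/85 (≈0.0824)
After 3 (propagate distance d=15): x=123/17 (≈7.2353) theta=7/85 (≈0.0824)
After 4 (thin lens f=57): x=123/17 (≈7.2353) theta=-72/1615 (≈-0.0446)
After 5 (propagate distance d=8): x=11109/1615 (≈6.8786) theta=-72/1615 (≈-0.0446)
After 6 (thin lens f=17): x=11109/1615 (≈6.8786) theta=-12333/27455 (≈-0.4492)
After 7 (propagate distance d=30): x=-181137/27455 (≈-6.5976) theta=-12333/27455 (≈-0.4492)
After 8 (thin lens f=37): x=-181137/27455 (≈-6.5976) theta=-275184/1015835 (≈-0.2709)
After 9 (propagate distance d=41 (to screen)): x=-17984613/1015835 (≈-17.7043) theta=-275184/1015835 (≈-0.2709)
Rounded to 4 decimal places: x = -17.7043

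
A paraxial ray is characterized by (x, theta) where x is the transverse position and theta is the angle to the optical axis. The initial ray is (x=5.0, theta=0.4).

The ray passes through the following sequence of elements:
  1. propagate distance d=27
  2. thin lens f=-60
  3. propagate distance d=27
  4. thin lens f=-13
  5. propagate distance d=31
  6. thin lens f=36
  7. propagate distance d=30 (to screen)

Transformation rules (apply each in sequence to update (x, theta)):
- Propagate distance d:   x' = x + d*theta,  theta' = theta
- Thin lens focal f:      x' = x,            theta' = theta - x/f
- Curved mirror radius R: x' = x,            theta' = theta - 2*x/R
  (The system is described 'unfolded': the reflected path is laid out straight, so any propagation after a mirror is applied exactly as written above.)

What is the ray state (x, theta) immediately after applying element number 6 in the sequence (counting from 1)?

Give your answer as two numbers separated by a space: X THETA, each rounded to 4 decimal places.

Initial: x=5.0000 theta=0.4000
After 1 (propagate distance d=27): x=15.8000 theta=0.4000
After 2 (thin lens f=-60): x=15.8000 theta=199/300 (≈0.6633)
After 3 (propagate distance d=27): x=33.7100 theta=199/300 (≈0.6633)
After 4 (thin lens f=-13): x=33.7100 theta=127/39 (≈3.2564)
After 5 (propagate distance d=31): x=525169/3900 (≈134.6587) theta=127/39 (≈3.2564)
After 6 (thin lens f=36): x=525169/3900 (≈134.6587) theta=-67969/140400 (≈-0.4841)
Rounded to 4 decimal places: x = 134.6587, theta = -0.4841

Answer: 134.6587 -0.4841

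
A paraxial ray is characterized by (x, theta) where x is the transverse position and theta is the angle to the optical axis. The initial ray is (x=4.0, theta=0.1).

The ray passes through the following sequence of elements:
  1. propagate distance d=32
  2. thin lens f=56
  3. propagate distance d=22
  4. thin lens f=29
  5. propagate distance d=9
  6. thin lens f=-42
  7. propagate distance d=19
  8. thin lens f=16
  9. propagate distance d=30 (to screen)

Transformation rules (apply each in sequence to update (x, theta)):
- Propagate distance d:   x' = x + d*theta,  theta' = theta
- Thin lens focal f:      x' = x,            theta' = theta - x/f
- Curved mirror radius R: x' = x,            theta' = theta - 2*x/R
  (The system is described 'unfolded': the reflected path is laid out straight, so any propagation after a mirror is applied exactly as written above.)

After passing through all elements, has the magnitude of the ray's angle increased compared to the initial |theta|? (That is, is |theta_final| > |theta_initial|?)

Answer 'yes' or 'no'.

Answer: yes

Derivation:
Initial: x=4.0000 theta=0.1000
After 1 (propagate distance d=32): x=7.2000 theta=0.1000
After 2 (thin lens f=56): x=7.2000 theta=-1/35 (≈-0.0286)
After 3 (propagate distance d=22): x=46/7 (≈6.5714) theta=-1/35 (≈-0.0286)
After 4 (thin lens f=29): x=46/7 (≈6.5714) theta=-37/145 (≈-0.2552)
After 5 (propagate distance d=9): x=4339/1015 (≈4.2749) theta=-37/145 (≈-0.2552)
After 6 (thin lens f=-42): x=4339/1015 (≈4.2749) theta=-6539/42630 (≈-0.1534)
After 7 (propagate distance d=19): x=57997/42630 (≈1.3605) theta=-6539/42630 (≈-0.1534)
After 8 (thin lens f=16): x=57997/42630 (≈1.3605) theta=-54207/227360 (≈-0.2384)
After 9 (propagate distance d=30 (to screen)): x=-1975339/341040 (≈-5.7921) theta=-54207/227360 (≈-0.2384)
|theta_initial|=0.1000 |theta_final|=54207/227360 (≈0.2384) -> increased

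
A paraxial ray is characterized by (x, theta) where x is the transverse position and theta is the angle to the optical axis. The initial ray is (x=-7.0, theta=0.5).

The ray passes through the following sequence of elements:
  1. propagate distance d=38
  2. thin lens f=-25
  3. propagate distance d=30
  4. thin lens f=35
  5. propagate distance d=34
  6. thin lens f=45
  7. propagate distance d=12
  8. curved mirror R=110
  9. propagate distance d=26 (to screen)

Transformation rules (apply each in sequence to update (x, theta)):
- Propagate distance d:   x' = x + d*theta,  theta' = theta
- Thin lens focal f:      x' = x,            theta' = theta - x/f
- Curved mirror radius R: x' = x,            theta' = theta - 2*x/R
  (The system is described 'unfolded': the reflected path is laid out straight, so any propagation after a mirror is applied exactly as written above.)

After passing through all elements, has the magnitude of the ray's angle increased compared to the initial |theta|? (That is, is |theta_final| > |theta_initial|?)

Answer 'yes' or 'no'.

Initial: x=-7.0000 theta=0.5000
After 1 (propagate distance d=38): x=12.0000 theta=0.5000
After 2 (thin lens f=-25): x=12.0000 theta=0.9800
After 3 (propagate distance d=30): x=41.4000 theta=0.9800
After 4 (thin lens f=35): x=41.4000 theta=-71/350 (≈-0.2029)
After 5 (propagate distance d=34): x=6038/175 (≈34.5029) theta=-71/350 (≈-0.2029)
After 6 (thin lens f=45): x=6038/175 (≈34.5029) theta=-15271/15750 (≈-0.9696)
After 7 (propagate distance d=12): x=60028/2625 (≈22.8678) theta=-15271/15750 (≈-0.9696)
After 8 (curved mirror R=110): x=60028/2625 (≈22.8678) theta=-171439/123750 (≈-1.3854)
After 9 (propagate distance d=26 (to screen)): x=-5696329/433125 (≈-13.1517) theta=-171439/123750 (≈-1.3854)
|theta_initial|=0.5000 |theta_final|=171439/123750 (≈1.3854) -> increased

Answer: yes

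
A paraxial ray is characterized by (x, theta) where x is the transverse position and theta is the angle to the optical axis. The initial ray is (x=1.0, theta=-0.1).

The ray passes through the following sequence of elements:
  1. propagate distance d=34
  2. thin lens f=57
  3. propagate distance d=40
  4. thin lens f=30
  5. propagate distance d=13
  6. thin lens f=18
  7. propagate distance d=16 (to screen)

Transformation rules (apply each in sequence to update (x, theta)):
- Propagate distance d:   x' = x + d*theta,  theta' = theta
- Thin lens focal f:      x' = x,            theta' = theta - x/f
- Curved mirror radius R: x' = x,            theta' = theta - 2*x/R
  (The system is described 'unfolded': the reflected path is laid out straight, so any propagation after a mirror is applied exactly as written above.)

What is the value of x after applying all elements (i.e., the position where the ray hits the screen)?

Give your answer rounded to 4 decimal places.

Answer: 1.2082

Derivation:
Initial: x=1.0000 theta=-0.1000
After 1 (propagate distance d=34): x=-2.4000 theta=-0.1000
After 2 (thin lens f=57): x=-2.4000 theta=-11/190 (≈-0.0579)
After 3 (propagate distance d=40): x=-448/95 (≈-4.7158) theta=-11/190 (≈-0.0579)
After 4 (thin lens f=30): x=-448/95 (≈-4.7158) theta=283/2850 (≈0.0993)
After 5 (propagate distance d=13): x=-9761/2850 (≈-3.4249) theta=283/2850 (≈0.0993)
After 6 (thin lens f=18): x=-9761/2850 (≈-3.4249) theta=2971/10260 (≈0.2896)
After 7 (propagate distance d=16 (to screen)): x=30991/25650 (≈1.2082) theta=2971/10260 (≈0.2896)
Rounded to 4 decimal places: x = 1.2082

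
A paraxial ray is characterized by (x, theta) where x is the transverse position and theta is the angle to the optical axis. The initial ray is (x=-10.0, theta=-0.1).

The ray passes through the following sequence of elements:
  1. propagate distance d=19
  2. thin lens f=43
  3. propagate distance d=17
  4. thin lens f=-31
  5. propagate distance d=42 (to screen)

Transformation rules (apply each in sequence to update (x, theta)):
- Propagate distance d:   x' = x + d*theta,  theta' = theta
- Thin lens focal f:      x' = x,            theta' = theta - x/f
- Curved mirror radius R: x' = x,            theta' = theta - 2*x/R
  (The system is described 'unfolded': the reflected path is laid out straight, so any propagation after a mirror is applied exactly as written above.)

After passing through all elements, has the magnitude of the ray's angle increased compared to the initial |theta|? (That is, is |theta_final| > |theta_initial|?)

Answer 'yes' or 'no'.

Initial: x=-10.0000 theta=-0.1000
After 1 (propagate distance d=19): x=-11.9000 theta=-0.1000
After 2 (thin lens f=43): x=-11.9000 theta=38/215 (≈0.1767)
After 3 (propagate distance d=17): x=-765/86 (≈-8.8953) theta=38/215 (≈0.1767)
After 4 (thin lens f=-31): x=-765/86 (≈-8.8953) theta=-1469/13330 (≈-0.1102)
After 5 (propagate distance d=42 (to screen)): x=-180273/13330 (≈-13.5239) theta=-1469/13330 (≈-0.1102)
|theta_initial|=0.1000 |theta_final|=1469/13330 (≈0.1102) -> increased

Answer: yes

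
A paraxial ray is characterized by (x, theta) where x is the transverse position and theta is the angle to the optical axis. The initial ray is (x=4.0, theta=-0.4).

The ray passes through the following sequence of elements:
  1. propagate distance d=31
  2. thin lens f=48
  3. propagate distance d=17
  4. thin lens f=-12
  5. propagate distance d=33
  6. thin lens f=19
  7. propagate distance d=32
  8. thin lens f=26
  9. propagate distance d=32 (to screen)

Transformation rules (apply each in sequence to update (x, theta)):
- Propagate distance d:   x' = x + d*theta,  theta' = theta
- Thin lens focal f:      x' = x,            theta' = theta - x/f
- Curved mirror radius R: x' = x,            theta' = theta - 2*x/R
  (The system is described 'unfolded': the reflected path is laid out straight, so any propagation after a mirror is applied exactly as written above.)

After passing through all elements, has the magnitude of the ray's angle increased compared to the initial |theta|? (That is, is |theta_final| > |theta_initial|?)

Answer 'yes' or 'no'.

Answer: yes

Derivation:
Initial: x=4.0000 theta=-0.4000
After 1 (propagate distance d=31): x=-8.4000 theta=-0.4000
After 2 (thin lens f=48): x=-8.4000 theta=-0.2250
After 3 (propagate distance d=17): x=-12.2250 theta=-0.2250
After 4 (thin lens f=-12): x=-12.2250 theta=-199/160 (≈-1.2438)
After 5 (propagate distance d=33): x=-8523/160 (≈-53.2688) theta=-199/160 (≈-1.2438)
After 6 (thin lens f=19): x=-8523/160 (≈-53.2688) theta=2371/1520 (≈1.5599)
After 7 (propagate distance d=32): x=-10193/3040 (≈-3.3530) theta=2371/1520 (≈1.5599)
After 8 (thin lens f=26): x=-10193/3040 (≈-3.3530) theta=26697/15808 (≈1.6888)
After 9 (propagate distance d=32 (to screen)): x=2003251/39520 (≈50.6895) theta=26697/15808 (≈1.6888)
|theta_initial|=0.4000 |theta_final|=26697/15808 (≈1.6888) -> increased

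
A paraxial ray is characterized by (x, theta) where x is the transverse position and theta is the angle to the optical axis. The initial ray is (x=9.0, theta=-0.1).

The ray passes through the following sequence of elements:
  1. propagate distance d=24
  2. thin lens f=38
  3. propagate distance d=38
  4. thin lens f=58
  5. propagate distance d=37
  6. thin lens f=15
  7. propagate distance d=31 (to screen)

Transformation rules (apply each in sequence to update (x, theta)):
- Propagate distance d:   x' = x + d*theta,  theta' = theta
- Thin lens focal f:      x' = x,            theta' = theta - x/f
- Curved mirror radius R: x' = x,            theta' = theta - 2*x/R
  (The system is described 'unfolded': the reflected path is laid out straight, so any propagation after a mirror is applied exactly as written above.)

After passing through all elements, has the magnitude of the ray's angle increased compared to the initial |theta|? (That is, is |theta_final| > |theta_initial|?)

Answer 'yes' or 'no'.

Initial: x=9.0000 theta=-0.1000
After 1 (propagate distance d=24): x=6.6000 theta=-0.1000
After 2 (thin lens f=38): x=6.6000 theta=-26/95 (≈-0.2737)
After 3 (propagate distance d=38): x=-3.8000 theta=-26/95 (≈-0.2737)
After 4 (thin lens f=58): x=-3.8000 theta=-1147/5510 (≈-0.2082)
After 5 (propagate distance d=37): x=-63377/5510 (≈-11.5022) theta=-1147/5510 (≈-0.2082)
After 6 (thin lens f=15): x=-63377/5510 (≈-11.5022) theta=23086/41325 (≈0.5586)
After 7 (propagate distance d=31 (to screen)): x=480677/82650 (≈5.8158) theta=23086/41325 (≈0.5586)
|theta_initial|=0.1000 |theta_final|=23086/41325 (≈0.5586) -> increased

Answer: yes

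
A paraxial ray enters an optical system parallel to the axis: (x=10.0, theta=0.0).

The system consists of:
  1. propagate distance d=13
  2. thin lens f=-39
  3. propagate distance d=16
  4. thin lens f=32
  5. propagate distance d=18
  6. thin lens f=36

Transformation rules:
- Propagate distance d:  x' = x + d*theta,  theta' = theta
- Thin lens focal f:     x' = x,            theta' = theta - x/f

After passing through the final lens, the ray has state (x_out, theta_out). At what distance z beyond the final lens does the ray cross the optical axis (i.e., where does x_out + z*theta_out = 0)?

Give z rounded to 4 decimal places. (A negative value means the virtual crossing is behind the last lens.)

Answer: 22.2889

Derivation:
Initial: x=10.0000 theta=0.0000
After 1 (propagate distance d=13): x=10.0000 theta=0.0000
After 2 (thin lens f=-39): x=10.0000 theta=10/39 (≈0.2564)
After 3 (propagate distance d=16): x=550/39 (≈14.1026) theta=10/39 (≈0.2564)
After 4 (thin lens f=32): x=550/39 (≈14.1026) theta=-115/624 (≈-0.1843)
After 5 (propagate distance d=18): x=3365/312 (≈10.7853) theta=-115/624 (≈-0.1843)
After 6 (thin lens f=36): x=3365/312 (≈10.7853) theta=-5435/11232 (≈-0.4839)
z_focus = -x_out/theta_out = -(3365/312)/(-5435/11232) = 24228/1087 ≈ 22.2889
Rounded to 4 decimal places: z = 22.2889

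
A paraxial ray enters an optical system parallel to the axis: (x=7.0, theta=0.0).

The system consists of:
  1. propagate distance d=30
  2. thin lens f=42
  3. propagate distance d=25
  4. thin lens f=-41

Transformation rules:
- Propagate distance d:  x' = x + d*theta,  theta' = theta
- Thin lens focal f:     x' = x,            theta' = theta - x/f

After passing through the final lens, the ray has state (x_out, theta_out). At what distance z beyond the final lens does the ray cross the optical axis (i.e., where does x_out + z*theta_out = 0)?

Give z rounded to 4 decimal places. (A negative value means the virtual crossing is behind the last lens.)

Initial: x=7.0000 theta=0.0000
After 1 (propagate distance d=30): x=7.0000 theta=0.0000
After 2 (thin lens f=42): x=7.0000 theta=-1/6 (≈-0.1667)
After 3 (propagate distance d=25): x=17/6 (≈2.8333) theta=-1/6 (≈-0.1667)
After 4 (thin lens f=-41): x=17/6 (≈2.8333) theta=-4/41 (≈-0.0976)
z_focus = -x_out/theta_out = -(17/6)/(-4/41) = 697/24 ≈ 29.0417
Rounded to 4 decimal places: z = 29.0417

Answer: 29.0417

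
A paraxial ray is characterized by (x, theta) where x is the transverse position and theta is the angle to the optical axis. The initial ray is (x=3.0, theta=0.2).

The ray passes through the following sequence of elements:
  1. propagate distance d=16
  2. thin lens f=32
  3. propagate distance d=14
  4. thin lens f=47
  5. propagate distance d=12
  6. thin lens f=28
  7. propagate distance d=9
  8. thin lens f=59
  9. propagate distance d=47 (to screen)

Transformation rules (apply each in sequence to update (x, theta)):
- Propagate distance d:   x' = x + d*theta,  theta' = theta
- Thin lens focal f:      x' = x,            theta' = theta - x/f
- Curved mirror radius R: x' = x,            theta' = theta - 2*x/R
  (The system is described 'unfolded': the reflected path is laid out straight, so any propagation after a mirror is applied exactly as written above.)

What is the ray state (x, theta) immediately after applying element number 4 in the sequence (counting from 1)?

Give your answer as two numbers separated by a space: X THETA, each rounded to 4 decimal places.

Answer: 6.2875 -0.1275

Derivation:
Initial: x=3.0000 theta=0.2000
After 1 (propagate distance d=16): x=6.2000 theta=0.2000
After 2 (thin lens f=32): x=6.2000 theta=1/160 (≈0.0063)
After 3 (propagate distance d=14): x=6.2875 theta=1/160 (≈0.0063)
After 4 (thin lens f=47): x=6.2875 theta=-959/7520 (≈-0.1275)
Rounded to 4 decimal places: x = 6.2875, theta = -0.1275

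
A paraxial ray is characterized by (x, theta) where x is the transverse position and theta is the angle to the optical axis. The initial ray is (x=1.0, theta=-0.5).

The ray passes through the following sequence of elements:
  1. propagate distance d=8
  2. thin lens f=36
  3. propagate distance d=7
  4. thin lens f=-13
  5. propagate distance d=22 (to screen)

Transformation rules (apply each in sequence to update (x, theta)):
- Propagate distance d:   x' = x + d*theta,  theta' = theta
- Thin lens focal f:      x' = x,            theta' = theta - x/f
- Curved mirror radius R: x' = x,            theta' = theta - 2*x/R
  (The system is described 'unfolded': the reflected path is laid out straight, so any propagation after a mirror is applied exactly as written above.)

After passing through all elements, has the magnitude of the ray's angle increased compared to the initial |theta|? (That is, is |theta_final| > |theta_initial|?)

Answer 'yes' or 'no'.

Answer: yes

Derivation:
Initial: x=1.0000 theta=-0.5000
After 1 (propagate distance d=8): x=-3.0000 theta=-0.5000
After 2 (thin lens f=36): x=-3.0000 theta=-5/12 (≈-0.4167)
After 3 (propagate distance d=7): x=-71/12 (≈-5.9167) theta=-5/12 (≈-0.4167)
After 4 (thin lens f=-13): x=-71/12 (≈-5.9167) theta=-34/39 (≈-0.8718)
After 5 (propagate distance d=22 (to screen)): x=-1305/52 (≈-25.0962) theta=-34/39 (≈-0.8718)
|theta_initial|=0.5000 |theta_final|=34/39 (≈0.8718) -> increased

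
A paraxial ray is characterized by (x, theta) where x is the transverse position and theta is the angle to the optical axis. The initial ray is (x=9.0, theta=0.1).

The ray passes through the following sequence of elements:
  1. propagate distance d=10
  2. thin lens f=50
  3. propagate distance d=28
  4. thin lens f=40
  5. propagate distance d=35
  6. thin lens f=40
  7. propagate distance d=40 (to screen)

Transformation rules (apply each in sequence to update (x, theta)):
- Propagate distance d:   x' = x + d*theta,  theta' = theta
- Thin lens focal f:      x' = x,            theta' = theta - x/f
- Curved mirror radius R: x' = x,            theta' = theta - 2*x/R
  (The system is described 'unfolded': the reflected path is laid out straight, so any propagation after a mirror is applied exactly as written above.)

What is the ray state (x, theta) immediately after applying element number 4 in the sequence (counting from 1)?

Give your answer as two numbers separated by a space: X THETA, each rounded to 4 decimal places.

Initial: x=9.0000 theta=0.1000
After 1 (propagate distance d=10): x=10.0000 theta=0.1000
After 2 (thin lens f=50): x=10.0000 theta=-0.1000
After 3 (propagate distance d=28): x=7.2000 theta=-0.1000
After 4 (thin lens f=40): x=7.2000 theta=-0.2800
Rounded to 4 decimal places: x = 7.2000, theta = -0.2800

Answer: 7.2000 -0.2800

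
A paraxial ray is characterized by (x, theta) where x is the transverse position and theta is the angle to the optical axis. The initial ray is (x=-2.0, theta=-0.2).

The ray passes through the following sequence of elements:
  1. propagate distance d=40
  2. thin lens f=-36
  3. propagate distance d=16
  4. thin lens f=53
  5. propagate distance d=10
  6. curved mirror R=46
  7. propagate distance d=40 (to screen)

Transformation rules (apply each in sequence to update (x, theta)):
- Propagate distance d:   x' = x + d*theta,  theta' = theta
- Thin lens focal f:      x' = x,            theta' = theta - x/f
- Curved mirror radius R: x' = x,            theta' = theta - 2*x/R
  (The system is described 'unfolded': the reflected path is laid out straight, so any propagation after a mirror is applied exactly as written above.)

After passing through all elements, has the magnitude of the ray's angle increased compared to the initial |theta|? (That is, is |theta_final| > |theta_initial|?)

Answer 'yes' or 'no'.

Initial: x=-2.0000 theta=-0.2000
After 1 (propagate distance d=40): x=-10.0000 theta=-0.2000
After 2 (thin lens f=-36): x=-10.0000 theta=-43/90 (≈-0.4778)
After 3 (propagate distance d=16): x=-794/45 (≈-17.6444) theta=-43/90 (≈-0.4778)
After 4 (thin lens f=53): x=-794/45 (≈-17.6444) theta=-691/4770 (≈-0.1449)
After 5 (propagate distance d=10): x=-15179/795 (≈-19.0931) theta=-691/4770 (≈-0.1449)
After 6 (curved mirror R=46): x=-15179/795 (≈-19.0931) theta=75181/109710 (≈0.6853)
After 7 (propagate distance d=40 (to screen)): x=456269/54855 (≈8.3177) theta=75181/109710 (≈0.6853)
|theta_initial|=0.2000 |theta_final|=75181/109710 (≈0.6853) -> increased

Answer: yes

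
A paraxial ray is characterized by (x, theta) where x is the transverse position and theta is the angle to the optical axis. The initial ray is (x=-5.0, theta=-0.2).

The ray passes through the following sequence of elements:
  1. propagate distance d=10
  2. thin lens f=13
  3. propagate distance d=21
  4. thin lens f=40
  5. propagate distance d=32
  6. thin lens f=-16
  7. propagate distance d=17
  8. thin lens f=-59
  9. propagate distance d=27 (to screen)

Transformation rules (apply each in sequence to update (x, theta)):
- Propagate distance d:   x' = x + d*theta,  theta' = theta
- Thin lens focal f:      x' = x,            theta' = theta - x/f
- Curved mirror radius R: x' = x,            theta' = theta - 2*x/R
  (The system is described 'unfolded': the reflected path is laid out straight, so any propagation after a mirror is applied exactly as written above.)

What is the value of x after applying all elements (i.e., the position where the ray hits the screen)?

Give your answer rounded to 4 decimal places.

Answer: 68.3252

Derivation:
Initial: x=-5.0000 theta=-0.2000
After 1 (propagate distance d=10): x=-7.0000 theta=-0.2000
After 2 (thin lens f=13): x=-7.0000 theta=22/65 (≈0.3385)
After 3 (propagate distance d=21): x=7/65 (≈0.1077) theta=22/65 (≈0.3385)
After 4 (thin lens f=40): x=7/65 (≈0.1077) theta=873/2600 (≈0.3358)
After 5 (propagate distance d=32): x=3527/325 (≈10.8523) theta=873/2600 (≈0.3358)
After 6 (thin lens f=-16): x=3527/325 (≈10.8523) theta=5273/5200 (≈1.0140)
After 7 (propagate distance d=17): x=146073/5200 (≈28.0910) theta=5273/5200 (≈1.0140)
After 8 (thin lens f=-59): x=146073/5200 (≈28.0910) theta=22859/15340 (≈1.4902)
After 9 (propagate distance d=27 (to screen)): x=20962167/306800 (≈68.3252) theta=22859/15340 (≈1.4902)
Rounded to 4 decimal places: x = 68.3252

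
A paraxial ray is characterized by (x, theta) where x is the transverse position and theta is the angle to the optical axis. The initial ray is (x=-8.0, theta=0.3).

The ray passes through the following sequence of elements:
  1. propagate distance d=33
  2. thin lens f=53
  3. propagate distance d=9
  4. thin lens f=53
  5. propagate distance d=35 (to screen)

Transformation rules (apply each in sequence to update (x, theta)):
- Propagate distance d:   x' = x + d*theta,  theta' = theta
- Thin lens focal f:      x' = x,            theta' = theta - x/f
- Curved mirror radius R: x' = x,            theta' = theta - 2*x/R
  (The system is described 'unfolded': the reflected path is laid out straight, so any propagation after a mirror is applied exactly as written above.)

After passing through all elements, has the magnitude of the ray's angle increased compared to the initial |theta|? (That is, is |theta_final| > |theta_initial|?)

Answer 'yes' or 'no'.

Answer: no

Derivation:
Initial: x=-8.0000 theta=0.3000
After 1 (propagate distance d=33): x=1.9000 theta=0.3000
After 2 (thin lens f=53): x=1.9000 theta=14/53 (≈0.2642)
After 3 (propagate distance d=9): x=2267/530 (≈4.2774) theta=14/53 (≈0.2642)
After 4 (thin lens f=53): x=2267/530 (≈4.2774) theta=5153/28090 (≈0.1834)
After 5 (propagate distance d=35 (to screen)): x=150253/14045 (≈10.6980) theta=5153/28090 (≈0.1834)
|theta_initial|=0.3000 |theta_final|=5153/28090 (≈0.1834) -> not increased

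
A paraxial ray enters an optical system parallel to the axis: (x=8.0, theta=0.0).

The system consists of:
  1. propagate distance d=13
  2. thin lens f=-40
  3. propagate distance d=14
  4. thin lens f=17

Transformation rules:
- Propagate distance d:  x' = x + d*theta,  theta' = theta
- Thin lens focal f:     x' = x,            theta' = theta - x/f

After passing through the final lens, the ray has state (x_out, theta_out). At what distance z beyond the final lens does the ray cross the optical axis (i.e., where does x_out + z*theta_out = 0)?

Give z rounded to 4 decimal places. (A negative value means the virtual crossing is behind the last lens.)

Initial: x=8.0000 theta=0.0000
After 1 (propagate distance d=13): x=8.0000 theta=0.0000
After 2 (thin lens f=-40): x=8.0000 theta=0.2000
After 3 (propagate distance d=14): x=10.8000 theta=0.2000
After 4 (thin lens f=17): x=10.8000 theta=-37/85 (≈-0.4353)
z_focus = -x_out/theta_out = -(10.8000)/(-37/85) = 918/37 ≈ 24.8108
Rounded to 4 decimal places: z = 24.8108

Answer: 24.8108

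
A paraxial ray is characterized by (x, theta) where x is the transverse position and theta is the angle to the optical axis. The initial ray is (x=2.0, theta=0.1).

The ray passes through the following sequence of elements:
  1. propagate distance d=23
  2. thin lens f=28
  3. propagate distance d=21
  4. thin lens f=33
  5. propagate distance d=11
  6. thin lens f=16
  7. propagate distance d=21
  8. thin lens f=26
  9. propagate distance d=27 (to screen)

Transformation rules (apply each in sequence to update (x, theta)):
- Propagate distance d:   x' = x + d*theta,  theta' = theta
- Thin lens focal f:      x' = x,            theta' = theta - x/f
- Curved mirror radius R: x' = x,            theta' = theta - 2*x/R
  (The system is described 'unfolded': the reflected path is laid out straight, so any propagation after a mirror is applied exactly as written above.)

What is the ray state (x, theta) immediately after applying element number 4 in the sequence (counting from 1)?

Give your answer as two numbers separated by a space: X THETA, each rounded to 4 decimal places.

Initial: x=2.0000 theta=0.1000
After 1 (propagate distance d=23): x=4.3000 theta=0.1000
After 2 (thin lens f=28): x=4.3000 theta=-3/56 (≈-0.0536)
After 3 (propagate distance d=21): x=3.1750 theta=-3/56 (≈-0.0536)
After 4 (thin lens f=33): x=3.1750 theta=-173/1155 (≈-0.1498)
Rounded to 4 decimal places: x = 3.1750, theta = -0.1498

Answer: 3.1750 -0.1498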